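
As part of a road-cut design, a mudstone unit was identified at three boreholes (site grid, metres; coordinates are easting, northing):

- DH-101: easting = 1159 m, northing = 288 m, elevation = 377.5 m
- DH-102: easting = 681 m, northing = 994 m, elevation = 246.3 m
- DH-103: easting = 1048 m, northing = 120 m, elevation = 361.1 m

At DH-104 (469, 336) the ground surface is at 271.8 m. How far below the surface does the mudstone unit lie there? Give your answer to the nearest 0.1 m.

42.5 m

Let the plane be z = a·easting + b·northing + c.
DH-102−DH-101: −478a + 706b = −131.2;  DH-103−DH-101: −111a − 168b = −16.4.
Solving gives a = 0.211886, b = −0.042377.
Then c = 377.5 − a·1159 − b·288 = 144.13.
At (469, 336): z_contact = 99.37 − 14.24 + 144.13 = 229.26 m.
Depth below ground = 271.8 − 229.26 = 42.5 m.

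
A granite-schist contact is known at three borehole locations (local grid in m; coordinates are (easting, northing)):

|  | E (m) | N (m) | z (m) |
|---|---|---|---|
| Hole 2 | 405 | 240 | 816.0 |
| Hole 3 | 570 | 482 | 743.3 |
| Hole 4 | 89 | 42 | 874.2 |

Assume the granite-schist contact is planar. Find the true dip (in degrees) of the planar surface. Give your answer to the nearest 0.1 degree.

Let the plane be z = a·E + b·N + c.
Hole 3−Hole 2: 165a + 242b = −72.7;  Hole 4−Hole 2: −316a − 198b = 58.2.
Solving gives a = 0.00708, b = −0.30524.
Gradient magnitude |∇z| = √(a² + b²) = √(0.00005 + 0.09317) = 0.30532.
True dip = arctan(0.30532) = 17.0°, dipping toward N (azimuth ≈ 359°).

17.0°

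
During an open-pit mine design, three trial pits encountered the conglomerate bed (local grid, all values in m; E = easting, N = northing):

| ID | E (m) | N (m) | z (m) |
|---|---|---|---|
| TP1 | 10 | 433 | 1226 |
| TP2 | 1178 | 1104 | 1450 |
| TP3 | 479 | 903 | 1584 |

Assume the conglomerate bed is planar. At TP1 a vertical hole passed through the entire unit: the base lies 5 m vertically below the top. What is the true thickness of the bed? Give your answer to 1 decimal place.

2.8 m

Let the plane be z = a·E + b·N + c.
TP2−TP1: 1168a + 671b = 224;  TP3−TP1: 469a + 470b = 358.
Solving gives a = −0.57602, b = 1.33649.
|∇z| = √(a²+b²) = 1.45534, so dip δ = arctan(1.45534) = 55.51°.
True thickness = vertical thickness × cos δ = 5 × cos 55.51° = 2.8 m.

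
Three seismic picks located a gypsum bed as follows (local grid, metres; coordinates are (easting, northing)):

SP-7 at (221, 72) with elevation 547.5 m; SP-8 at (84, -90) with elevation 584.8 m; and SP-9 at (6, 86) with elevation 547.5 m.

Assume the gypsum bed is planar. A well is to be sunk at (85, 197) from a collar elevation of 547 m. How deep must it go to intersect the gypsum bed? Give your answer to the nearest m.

25 m

Let the plane be z = a·E + b·N + c.
SP-8−SP-7: −137a − 162b = 37.3;  SP-9−SP-7: −215a + 14b = 0.
Solving gives a = −0.01421, b = −0.21823.
Then c = 547.5 − a·221 − b·72 = 566.35.
At (85, 197): z_contact = −1.2 − 43.0 + 566.35 = 522.2 m.
Depth below ground = 547 − 522.2 = 25 m.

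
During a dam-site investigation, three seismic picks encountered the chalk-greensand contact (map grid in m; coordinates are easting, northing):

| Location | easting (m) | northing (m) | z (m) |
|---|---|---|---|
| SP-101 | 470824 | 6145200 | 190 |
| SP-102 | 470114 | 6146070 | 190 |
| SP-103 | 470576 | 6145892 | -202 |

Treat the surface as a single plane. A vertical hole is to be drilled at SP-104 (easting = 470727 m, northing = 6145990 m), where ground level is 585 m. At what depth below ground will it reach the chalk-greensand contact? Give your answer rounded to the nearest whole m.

1073 m

Let the plane be z = a·easting + b·northing + c.
SP-102−SP-101: −710a + 870b = 0;  SP-103−SP-101: −248a + 692b = −392.
Solving gives a = −1.23762520, b = −1.01001597.
Then c = 190 − a·470824 − b·6145200 = 6789643.77.
At (470727, 6145990): z_contact = −582583.6 − 6207548.0 + 6789643.77 = -487.9 m.
Depth below ground = 585 − (-487.9) = 1073 m.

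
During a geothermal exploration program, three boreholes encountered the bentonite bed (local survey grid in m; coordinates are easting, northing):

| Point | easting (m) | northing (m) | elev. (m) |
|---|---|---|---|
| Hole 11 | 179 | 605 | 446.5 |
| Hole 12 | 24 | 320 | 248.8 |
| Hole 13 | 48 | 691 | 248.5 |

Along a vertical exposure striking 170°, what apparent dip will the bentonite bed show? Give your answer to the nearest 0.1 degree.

Let the plane be z = a·easting + b·northing + c.
Hole 12−Hole 11: −155a − 285b = −197.7;  Hole 13−Hole 11: −131a + 86b = −198.
Solving gives a = 1.44937, b = −0.09457.
Unit vector along 170° is (sin 170°, cos 170°) = (0.1736, -0.9848).
Slope in that direction = a·(0.1736) + b·(-0.9848) = 0.34481.
Apparent dip = arctan|0.34481| = 19.0° (true dip is 55.5°, so apparent ≤ true as expected).

19.0°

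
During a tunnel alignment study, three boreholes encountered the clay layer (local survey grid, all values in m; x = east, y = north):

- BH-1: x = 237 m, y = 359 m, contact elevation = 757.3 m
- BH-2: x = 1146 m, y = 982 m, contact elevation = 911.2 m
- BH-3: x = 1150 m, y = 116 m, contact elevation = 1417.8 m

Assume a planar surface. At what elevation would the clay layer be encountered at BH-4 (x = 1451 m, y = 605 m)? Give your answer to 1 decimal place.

1304.1 m

Let the plane be z = a·x + b·y + c.
BH-2−BH-1: 909a + 623b = 153.9;  BH-3−BH-1: 913a − 243b = 660.5.
Solving gives a = 0.568440, b = −0.582363.
Then c = 757.3 − a·237 − b·359 = 831.65.
At (1451, 605): z = 824.8 − 352.3 + 831.65 = 1304.1 m.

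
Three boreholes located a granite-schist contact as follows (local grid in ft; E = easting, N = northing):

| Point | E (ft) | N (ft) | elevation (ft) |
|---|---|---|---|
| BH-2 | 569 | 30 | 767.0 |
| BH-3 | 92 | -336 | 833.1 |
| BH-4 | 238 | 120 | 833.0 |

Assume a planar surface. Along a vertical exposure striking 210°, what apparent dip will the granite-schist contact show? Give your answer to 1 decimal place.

Two edge vectors: BH-2→BH-3 = (-477, -366, 66.1), BH-2→BH-4 = (-331, 90, 66).
Normal n = (BH-2→BH-3) × (BH-2→BH-4) = (-30105, 9602.9, -164076).
So ∂z/∂E = −n_x/n_z = −0.18348 and ∂z/∂N = −n_y/n_z = 0.05853.
Unit vector along 210° is (sin 210°, cos 210°) = (-0.5000, -0.8660).
Slope in that direction = a·(-0.5000) + b·(-0.8660) = 0.04106.
Apparent dip = arctan|0.04106| = 2.4° (true dip is 10.9°, so apparent ≤ true as expected).

2.4°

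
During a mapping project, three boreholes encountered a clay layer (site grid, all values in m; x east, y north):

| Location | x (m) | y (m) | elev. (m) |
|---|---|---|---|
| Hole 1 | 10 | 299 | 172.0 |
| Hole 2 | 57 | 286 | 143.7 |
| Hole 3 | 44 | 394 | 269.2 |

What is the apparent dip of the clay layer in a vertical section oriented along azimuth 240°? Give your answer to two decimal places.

Let the plane be z = a·x + b·y + c.
Hole 2−Hole 1: 47a − 13b = −28.3;  Hole 3−Hole 1: 34a + 95b = 97.2.
Solving gives a = −0.29038, b = 1.12708.
Unit vector along 240° is (sin 240°, cos 240°) = (-0.8660, -0.5000).
Slope in that direction = a·(-0.8660) + b·(-0.5000) = −0.31206.
Apparent dip = arctan|0.31206| = 17.33° (true dip is 49.3°, so apparent ≤ true as expected).

17.33°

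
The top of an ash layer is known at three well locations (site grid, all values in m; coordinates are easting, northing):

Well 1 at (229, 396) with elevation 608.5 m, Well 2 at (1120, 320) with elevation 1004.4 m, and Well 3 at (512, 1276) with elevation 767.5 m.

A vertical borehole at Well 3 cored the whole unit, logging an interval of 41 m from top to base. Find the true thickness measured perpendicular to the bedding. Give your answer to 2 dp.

Two edge vectors: Well 1→Well 2 = (891, -76, 395.9), Well 1→Well 3 = (283, 880, 159).
Normal n = (Well 1→Well 2) × (Well 1→Well 3) = (-360476, -29629.3, 805588).
So ∂z/∂easting = −n_x/n_z = 0.44747 and ∂z/∂northing = −n_y/n_z = 0.03678.
|∇z| = √(a²+b²) = 0.44898, so dip δ = arctan(0.44898) = 24.18°.
True thickness = vertical thickness × cos δ = 41 × cos 24.18° = 37.40 m.

37.40 m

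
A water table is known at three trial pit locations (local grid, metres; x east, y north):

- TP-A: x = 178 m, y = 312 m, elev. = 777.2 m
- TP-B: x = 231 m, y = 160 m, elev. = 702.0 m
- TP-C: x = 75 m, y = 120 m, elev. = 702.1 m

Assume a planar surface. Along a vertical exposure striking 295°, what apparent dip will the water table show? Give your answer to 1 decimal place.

16.6°

Let the plane be z = a·x + b·y + c.
TP-B−TP-A: 53a − 152b = −75.2;  TP-C−TP-A: −103a − 192b = −75.1.
Solving gives a = −0.11703, b = 0.45393.
Unit vector along 295° is (sin 295°, cos 295°) = (-0.9063, 0.4226).
Slope in that direction = a·(-0.9063) + b·(0.4226) = 0.29791.
Apparent dip = arctan|0.29791| = 16.6° (true dip is 25.1°, so apparent ≤ true as expected).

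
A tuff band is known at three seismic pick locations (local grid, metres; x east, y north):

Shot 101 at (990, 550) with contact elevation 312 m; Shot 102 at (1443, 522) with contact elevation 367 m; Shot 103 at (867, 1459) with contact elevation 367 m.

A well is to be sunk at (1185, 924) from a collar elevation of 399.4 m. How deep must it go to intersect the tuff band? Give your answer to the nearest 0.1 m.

33.8 m

Two edge vectors: Shot 101→Shot 102 = (453, -28, 55), Shot 101→Shot 103 = (-123, 909, 55).
Normal n = (Shot 101→Shot 102) × (Shot 101→Shot 103) = (-51535, -31680, 408333).
So ∂z/∂x = −n_x/n_z = 0.126208 and ∂z/∂y = −n_y/n_z = 0.077584.
Intercept c from Shot 101: 312 − 124.95 − 42.67 = 144.38.
At (1185, 924): z_contact = 149.56 + 71.69 + 144.38 = 365.63 m.
Depth below ground = 399.4 − 365.63 = 33.8 m.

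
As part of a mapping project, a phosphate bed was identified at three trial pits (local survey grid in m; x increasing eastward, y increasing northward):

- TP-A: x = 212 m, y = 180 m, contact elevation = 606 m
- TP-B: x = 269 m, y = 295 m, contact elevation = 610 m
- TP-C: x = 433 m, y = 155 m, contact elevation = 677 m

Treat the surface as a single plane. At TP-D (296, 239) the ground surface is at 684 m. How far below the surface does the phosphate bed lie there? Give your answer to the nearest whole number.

59 m

Let the plane be z = a·x + b·y + c.
TP-B−TP-A: 57a + 115b = 4;  TP-C−TP-A: 221a − 25b = 71.
Solving gives a = 0.30794, b = −0.11785.
Then c = 606 − a·212 − b·180 = 561.93.
At (296, 239): z_contact = 91.1 − 28.2 + 561.93 = 624.9 m.
Depth below ground = 684 − 624.9 = 59 m.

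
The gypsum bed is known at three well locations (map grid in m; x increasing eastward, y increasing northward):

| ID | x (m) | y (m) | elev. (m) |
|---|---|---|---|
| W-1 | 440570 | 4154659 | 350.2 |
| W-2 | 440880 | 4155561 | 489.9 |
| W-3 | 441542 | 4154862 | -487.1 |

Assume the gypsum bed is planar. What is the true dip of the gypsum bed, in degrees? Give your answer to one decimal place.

Two edge vectors: W-1→W-2 = (310, 902, 139.7), W-1→W-3 = (972, 203, -837.3).
Normal n = (W-1→W-2) × (W-1→W-3) = (-783603.7, 395351.4, -813814).
So ∂z/∂x = −n_x/n_z = −0.96288 and ∂z/∂y = −n_y/n_z = 0.48580.
Gradient magnitude |∇z| = √(a² + b²) = √(0.92713 + 0.23600) = 1.07849.
True dip = arctan(1.07849) = 47.2°, dipping toward ESE (azimuth ≈ 117°).

47.2°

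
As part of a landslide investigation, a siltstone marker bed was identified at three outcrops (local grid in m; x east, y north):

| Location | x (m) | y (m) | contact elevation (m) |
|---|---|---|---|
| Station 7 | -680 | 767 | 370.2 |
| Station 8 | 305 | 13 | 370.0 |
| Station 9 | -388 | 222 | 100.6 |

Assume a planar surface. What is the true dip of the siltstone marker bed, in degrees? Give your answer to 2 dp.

46.55°

Let the plane be z = a·x + b·y + c.
Station 8−Station 7: 985a − 754b = −0.2;  Station 9−Station 7: 292a − 545b = −269.6.
Solving gives a = 0.64161, b = 0.83844.
Gradient magnitude |∇z| = √(a² + b²) = √(0.41166 + 0.70298) = 1.05577.
True dip = arctan(1.05577) = 46.55°, dipping toward SW (azimuth ≈ 217°).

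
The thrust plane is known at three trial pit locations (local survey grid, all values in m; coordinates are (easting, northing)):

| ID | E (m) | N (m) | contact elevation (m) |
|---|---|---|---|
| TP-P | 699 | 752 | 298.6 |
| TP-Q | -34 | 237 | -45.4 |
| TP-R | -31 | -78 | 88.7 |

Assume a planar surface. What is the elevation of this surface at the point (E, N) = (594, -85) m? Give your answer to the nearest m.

Two edge vectors: TP-P→TP-Q = (-733, -515, -344), TP-P→TP-R = (-730, -830, -209.9).
Normal n = (TP-P→TP-Q) × (TP-P→TP-R) = (-177421.5, 97263.3, 232440).
So ∂z/∂E = −n_x/n_z = 0.76330 and ∂z/∂N = −n_y/n_z = −0.41844.
Intercept c from TP-P: 298.6 − 533.55 + 314.67 = 79.72.
At (594, -85): z = 453.4 + 35.6 + 79.72 = 568.7 m.

569 m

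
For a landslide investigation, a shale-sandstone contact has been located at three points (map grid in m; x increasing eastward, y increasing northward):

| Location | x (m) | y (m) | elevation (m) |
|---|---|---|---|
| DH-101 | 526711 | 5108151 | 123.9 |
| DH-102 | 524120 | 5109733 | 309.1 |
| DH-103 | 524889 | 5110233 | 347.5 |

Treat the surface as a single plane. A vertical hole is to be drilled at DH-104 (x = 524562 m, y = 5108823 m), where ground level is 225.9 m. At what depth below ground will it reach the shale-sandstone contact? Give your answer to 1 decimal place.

10.0 m

Two edge vectors: DH-101→DH-102 = (-2591, 1582, 185.2), DH-101→DH-103 = (-1822, 2082, 223.6).
Normal n = (DH-101→DH-102) × (DH-101→DH-103) = (-31851.2, 241913.2, -2512058).
So ∂z/∂x = −n_x/n_z = −0.012679325 and ∂z/∂y = −n_y/n_z = 0.096300802.
Intercept c from DH-101: 123.9 + 6678.34 − 491919.04 = −485116.80.
At (524562, 5108823): z_contact = −6651.09 + 491983.75 − 485116.80 = 215.86 m.
Depth below ground = 225.9 − 215.86 = 10.0 m.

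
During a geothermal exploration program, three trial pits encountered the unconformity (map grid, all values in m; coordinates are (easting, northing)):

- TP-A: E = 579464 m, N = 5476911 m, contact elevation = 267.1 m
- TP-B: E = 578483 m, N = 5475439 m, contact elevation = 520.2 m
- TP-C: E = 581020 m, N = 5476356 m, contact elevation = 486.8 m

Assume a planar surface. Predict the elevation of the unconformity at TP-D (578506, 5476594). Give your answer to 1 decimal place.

Let the plane be z = a·E + b·N + c.
TP-B−TP-A: −981a − 1472b = 253.1;  TP-C−TP-A: 1556a − 555b = 219.7.
Solving gives a = 0.064527404, b = −0.214946592.
Then c = 267.1 − a·579464 − b·5476911 = 1140119.15.
At (578506, 5476594): z = 37329.5 − 1177175.2 + 1140119.15 = 273.4 m.

273.4 m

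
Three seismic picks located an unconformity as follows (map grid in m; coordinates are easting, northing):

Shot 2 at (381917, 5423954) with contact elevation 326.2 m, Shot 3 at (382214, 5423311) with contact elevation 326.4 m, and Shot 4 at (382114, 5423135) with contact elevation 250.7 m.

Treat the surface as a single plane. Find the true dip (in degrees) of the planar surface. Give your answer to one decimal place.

Two edge vectors: Shot 2→Shot 3 = (297, -643, 0.2), Shot 2→Shot 4 = (197, -819, -75.5).
Normal n = (Shot 2→Shot 3) × (Shot 2→Shot 4) = (48710.3, 22462.9, -116572).
So ∂z/∂easting = −n_x/n_z = 0.41786 and ∂z/∂northing = −n_y/n_z = 0.19270.
Gradient magnitude |∇z| = √(a² + b²) = √(0.17460 + 0.03713) = 0.46015.
True dip = arctan(0.46015) = 24.7°, dipping toward WSW (azimuth ≈ 245°).

24.7°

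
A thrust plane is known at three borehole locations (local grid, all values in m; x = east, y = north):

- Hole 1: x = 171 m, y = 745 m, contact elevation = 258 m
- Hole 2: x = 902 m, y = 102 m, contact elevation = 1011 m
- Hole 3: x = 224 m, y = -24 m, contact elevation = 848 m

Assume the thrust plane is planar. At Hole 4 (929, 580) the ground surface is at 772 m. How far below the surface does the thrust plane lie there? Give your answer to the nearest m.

Let the plane be z = a·x + b·y + c.
Hole 2−Hole 1: 731a − 643b = 753;  Hole 3−Hole 1: 53a − 769b = 590.
Solving gives a = 0.37815, b = −0.74117.
Then c = 258 − a·171 − b·745 = 745.51.
At (929, 580): z_contact = 351.3 − 429.9 + 745.51 = 666.9 m.
Depth below ground = 772 − 666.9 = 105 m.

105 m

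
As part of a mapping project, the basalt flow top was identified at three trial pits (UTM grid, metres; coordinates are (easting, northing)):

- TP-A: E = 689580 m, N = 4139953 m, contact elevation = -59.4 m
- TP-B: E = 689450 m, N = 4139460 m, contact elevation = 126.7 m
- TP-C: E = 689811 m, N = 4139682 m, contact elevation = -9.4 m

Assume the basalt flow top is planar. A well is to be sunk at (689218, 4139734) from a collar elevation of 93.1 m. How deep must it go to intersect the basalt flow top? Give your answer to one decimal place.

Two edge vectors: TP-A→TP-B = (-130, -493, 186.1), TP-A→TP-C = (231, -271, 50).
Normal n = (TP-A→TP-B) × (TP-A→TP-C) = (25783.1, 49489.1, 149113).
So ∂z/∂E = −n_x/n_z = −0.172909807 and ∂z/∂N = −n_y/n_z = −0.331889909.
Intercept c from TP-A: -59.4 + 119235.14 + 1374008.62 = 1493184.37.
At (689218, 4139734): z_contact = −119172.55 − 1373935.94 + 1493184.37 = 75.88 m.
Depth below ground = 93.1 − 75.88 = 17.2 m.

17.2 m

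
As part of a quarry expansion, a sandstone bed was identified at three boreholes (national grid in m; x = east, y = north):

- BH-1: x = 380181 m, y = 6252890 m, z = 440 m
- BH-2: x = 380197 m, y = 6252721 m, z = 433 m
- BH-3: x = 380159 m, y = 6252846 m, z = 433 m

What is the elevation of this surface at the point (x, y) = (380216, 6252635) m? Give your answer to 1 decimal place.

Two edge vectors: BH-1→BH-2 = (16, -169, -7), BH-1→BH-3 = (-22, -44, -7).
Normal n = (BH-1→BH-2) × (BH-1→BH-3) = (875, 266, -4422).
So ∂z/∂x = −n_x/n_z = 0.197874265 and ∂z/∂y = −n_y/n_z = 0.060153777.
Intercept c from BH-1: 440 − 75228.04 − 376134.95 = −450922.98.
At (380216, 6252635): z = 75235.0 + 376119.6 − 450922.98 = 431.6 m.

431.6 m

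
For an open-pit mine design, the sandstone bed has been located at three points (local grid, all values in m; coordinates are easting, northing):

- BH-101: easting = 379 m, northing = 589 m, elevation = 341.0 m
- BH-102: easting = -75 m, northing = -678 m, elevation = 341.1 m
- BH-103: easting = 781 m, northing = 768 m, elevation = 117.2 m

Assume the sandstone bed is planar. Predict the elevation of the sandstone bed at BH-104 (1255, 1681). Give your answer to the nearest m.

Let the plane be z = a·easting + b·northing + c.
BH-102−BH-101: −454a − 1267b = 0.1;  BH-103−BH-101: 402a + 179b = −223.8.
Solving gives a = −0.66236, b = 0.23726.
Then c = 341 − a·379 − b·589 = 452.29.
At (1255, 1681): z = −831.3 + 398.8 + 452.29 = 19.9 m.

20 m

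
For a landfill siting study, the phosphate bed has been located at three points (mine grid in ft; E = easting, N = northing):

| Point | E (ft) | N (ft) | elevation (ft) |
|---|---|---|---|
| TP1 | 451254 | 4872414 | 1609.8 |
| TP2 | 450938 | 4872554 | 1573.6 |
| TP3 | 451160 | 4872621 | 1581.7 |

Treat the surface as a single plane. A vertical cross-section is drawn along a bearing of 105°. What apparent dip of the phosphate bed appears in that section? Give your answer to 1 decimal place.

5.3°

Two edge vectors: TP1→TP2 = (-316, 140, -36.2), TP1→TP3 = (-94, 207, -28.1).
Normal n = (TP1→TP2) × (TP1→TP3) = (3559.4, -5476.8, -52252).
So ∂z/∂E = −n_x/n_z = 0.06812 and ∂z/∂N = −n_y/n_z = −0.10482.
Unit vector along 105° is (sin 105°, cos 105°) = (0.9659, -0.2588).
Slope in that direction = a·(0.9659) + b·(-0.2588) = 0.09293.
Apparent dip = arctan|0.09293| = 5.3° (true dip is 7.1°, so apparent ≤ true as expected).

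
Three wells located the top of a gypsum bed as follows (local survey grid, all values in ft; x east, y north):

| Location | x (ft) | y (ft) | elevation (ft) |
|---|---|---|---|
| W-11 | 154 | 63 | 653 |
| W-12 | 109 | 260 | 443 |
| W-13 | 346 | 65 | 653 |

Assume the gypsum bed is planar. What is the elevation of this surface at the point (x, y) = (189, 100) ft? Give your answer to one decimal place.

Two edge vectors: W-11→W-12 = (-45, 197, -210), W-11→W-13 = (192, 2, 0).
Normal n = (W-11→W-12) × (W-11→W-13) = (420, -40320, -37914).
So ∂z/∂x = −n_x/n_z = 0.01108 and ∂z/∂y = −n_y/n_z = −1.06346.
Intercept c from W-11: 653 − 1.71 + 67.00 = 718.29.
At (189, 100): z = 2.1 − 106.3 + 718.29 = 614.0 ft.

614.0 ft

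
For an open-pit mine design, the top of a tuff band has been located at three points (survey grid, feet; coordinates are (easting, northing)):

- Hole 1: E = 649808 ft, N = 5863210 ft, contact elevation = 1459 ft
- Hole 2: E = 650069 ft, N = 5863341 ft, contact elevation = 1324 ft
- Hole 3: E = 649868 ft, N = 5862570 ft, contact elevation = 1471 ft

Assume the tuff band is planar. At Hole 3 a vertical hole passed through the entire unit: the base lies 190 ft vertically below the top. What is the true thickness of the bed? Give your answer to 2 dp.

170.67 ft

Let the plane be z = a·E + b·N + c.
Hole 2−Hole 1: 261a + 131b = −135;  Hole 3−Hole 1: 60a − 640b = 12.
Solving gives a = −0.48501, b = −0.06422.
|∇z| = √(a²+b²) = 0.48924, so dip δ = arctan(0.48924) = 26.07°.
True thickness = vertical thickness × cos δ = 190 × cos 26.07° = 170.67 ft.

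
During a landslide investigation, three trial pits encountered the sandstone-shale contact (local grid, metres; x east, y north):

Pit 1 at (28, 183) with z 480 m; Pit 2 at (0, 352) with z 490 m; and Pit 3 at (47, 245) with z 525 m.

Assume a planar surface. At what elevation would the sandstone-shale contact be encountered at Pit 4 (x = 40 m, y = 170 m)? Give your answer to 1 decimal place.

Let the plane be z = a·x + b·y + c.
Pit 2−Pit 1: −28a + 169b = 10;  Pit 3−Pit 1: 19a + 62b = 45.
Solving gives a = 1.41197, b = 0.29311.
Then c = 480 − a·28 − b·183 = 386.83.
At (40, 170): z = 56.5 + 49.8 + 386.83 = 493.1 m.

493.1 m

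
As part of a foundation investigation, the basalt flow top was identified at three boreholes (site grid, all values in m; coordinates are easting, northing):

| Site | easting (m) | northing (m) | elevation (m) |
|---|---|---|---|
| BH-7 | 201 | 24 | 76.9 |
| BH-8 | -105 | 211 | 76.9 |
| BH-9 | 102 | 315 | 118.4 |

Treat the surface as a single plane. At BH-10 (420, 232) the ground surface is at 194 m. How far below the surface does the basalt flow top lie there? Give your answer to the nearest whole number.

Let the plane be z = a·easting + b·northing + c.
BH-8−BH-7: −306a + 187b = 0;  BH-9−BH-7: −99a + 291b = 41.5.
Solving gives a = 0.11003, b = 0.18004.
Then c = 76.9 − a·201 − b·24 = 50.46.
At (420, 232): z_contact = 46.2 + 41.8 + 50.46 = 138.4 m.
Depth below ground = 194 − 138.4 = 56 m.

56 m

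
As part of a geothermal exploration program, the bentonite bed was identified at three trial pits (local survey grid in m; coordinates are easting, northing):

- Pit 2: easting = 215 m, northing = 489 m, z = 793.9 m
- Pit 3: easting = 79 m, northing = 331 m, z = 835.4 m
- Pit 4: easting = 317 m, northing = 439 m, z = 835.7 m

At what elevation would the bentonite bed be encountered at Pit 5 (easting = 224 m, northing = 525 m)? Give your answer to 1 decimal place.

Let the plane be z = a·easting + b·northing + c.
Pit 3−Pit 2: −136a − 158b = 41.5;  Pit 4−Pit 2: 102a − 50b = 41.8.
Solving gives a = 0.19765, b = −0.43279.
Then c = 793.9 − a·215 − b·489 = 963.04.
At (224, 525): z = 44.3 − 227.2 + 963.04 = 780.1 m.

780.1 m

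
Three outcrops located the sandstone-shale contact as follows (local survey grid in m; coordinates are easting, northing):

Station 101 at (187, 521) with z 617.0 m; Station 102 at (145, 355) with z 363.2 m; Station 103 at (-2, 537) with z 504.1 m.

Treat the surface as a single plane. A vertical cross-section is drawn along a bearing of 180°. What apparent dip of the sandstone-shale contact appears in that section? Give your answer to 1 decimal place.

53.4°

Let the plane be z = a·easting + b·northing + c.
Station 102−Station 101: −42a − 166b = −253.8;  Station 103−Station 101: −189a + 16b = −112.9.
Solving gives a = 0.71155, b = 1.34889.
Unit vector along 180° is (sin 180°, cos 180°) = (0.0000, -1.0000).
Slope in that direction = a·(0.0000) + b·(-1.0000) = −1.34889.
Apparent dip = arctan|1.34889| = 53.4° (true dip is 56.7°, so apparent ≤ true as expected).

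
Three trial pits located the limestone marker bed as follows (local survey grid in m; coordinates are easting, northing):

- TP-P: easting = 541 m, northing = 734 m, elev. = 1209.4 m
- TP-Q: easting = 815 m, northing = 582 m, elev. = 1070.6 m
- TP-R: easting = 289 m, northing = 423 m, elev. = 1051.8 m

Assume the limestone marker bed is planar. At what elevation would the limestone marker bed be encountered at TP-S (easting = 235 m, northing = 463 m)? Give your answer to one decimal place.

Let the plane be z = a·easting + b·northing + c.
TP-Q−TP-P: 274a − 152b = −138.8;  TP-R−TP-P: −252a − 311b = −157.6.
Solving gives a = −0.15554, b = 0.63278.
Then c = 1209.4 − a·541 − b·734 = 829.08.
At (235, 463): z = −36.6 + 293.0 + 829.08 = 1085.5 m.

1085.5 m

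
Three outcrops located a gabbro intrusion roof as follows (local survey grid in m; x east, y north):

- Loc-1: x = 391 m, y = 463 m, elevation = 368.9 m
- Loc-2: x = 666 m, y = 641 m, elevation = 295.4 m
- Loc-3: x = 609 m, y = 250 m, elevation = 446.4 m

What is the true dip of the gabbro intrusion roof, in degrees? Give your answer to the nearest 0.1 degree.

21.0°

Let the plane be z = a·x + b·y + c.
Loc-2−Loc-1: 275a + 178b = −73.5;  Loc-3−Loc-1: 218a − 213b = 77.5.
Solving gives a = −0.01911, b = −0.38340.
Gradient magnitude |∇z| = √(a² + b²) = √(0.00037 + 0.14700) = 0.38388.
True dip = arctan(0.38388) = 21.0°, dipping toward N (azimuth ≈ 003°).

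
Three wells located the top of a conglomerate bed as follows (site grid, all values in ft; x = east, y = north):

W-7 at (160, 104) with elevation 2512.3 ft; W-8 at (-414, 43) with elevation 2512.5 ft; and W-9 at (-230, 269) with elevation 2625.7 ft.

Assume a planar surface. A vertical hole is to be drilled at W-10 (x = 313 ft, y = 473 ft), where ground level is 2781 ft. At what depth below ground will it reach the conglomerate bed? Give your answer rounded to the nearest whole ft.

75 ft

Let the plane be z = a·x + b·y + c.
W-8−W-7: −574a − 61b = 0.2;  W-9−W-7: −390a + 165b = 113.4.
Solving gives a = −0.05865, b = 0.54864.
Then c = 2512.3 − a·160 − b·104 = 2464.63.
At (313, 473): z_contact = −18.4 + 259.5 + 2464.63 = 2705.8 ft.
Depth below ground = 2781 − 2705.8 = 75 ft.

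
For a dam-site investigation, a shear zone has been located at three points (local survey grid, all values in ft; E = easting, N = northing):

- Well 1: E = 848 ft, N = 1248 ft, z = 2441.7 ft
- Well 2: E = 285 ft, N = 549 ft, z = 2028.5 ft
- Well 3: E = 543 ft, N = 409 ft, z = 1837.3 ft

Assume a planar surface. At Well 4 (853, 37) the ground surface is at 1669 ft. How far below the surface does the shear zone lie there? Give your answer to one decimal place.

229.9 ft

Two edge vectors: Well 1→Well 2 = (-563, -699, -413.2), Well 1→Well 3 = (-305, -839, -604.4).
Normal n = (Well 1→Well 2) × (Well 1→Well 3) = (75800.8, -214251.2, 259162).
So ∂z/∂E = −n_x/n_z = −0.292484 and ∂z/∂N = −n_y/n_z = 0.826708.
Intercept c from Well 1: 2441.7 + 248.03 − 1031.73 = 1658.00.
At (853, 37): z_contact = −249.49 + 30.59 + 1658.00 = 1439.09 ft.
Depth below ground = 1669 − 1439.09 = 229.9 ft.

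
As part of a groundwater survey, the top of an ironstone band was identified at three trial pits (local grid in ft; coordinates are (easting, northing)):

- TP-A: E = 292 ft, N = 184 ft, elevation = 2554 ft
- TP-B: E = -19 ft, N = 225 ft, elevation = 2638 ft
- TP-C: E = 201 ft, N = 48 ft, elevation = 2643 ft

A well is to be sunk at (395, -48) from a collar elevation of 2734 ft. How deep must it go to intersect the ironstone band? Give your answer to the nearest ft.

113 ft

Let the plane be z = a·E + b·N + c.
TP-B−TP-A: −311a + 41b = 84;  TP-C−TP-A: −91a − 136b = 89.
Solving gives a = −0.32748, b = −0.43529.
Then c = 2554 − a·292 − b·184 = 2729.72.
At (395, -48): z_contact = −129.4 + 20.9 + 2729.72 = 2621.3 ft.
Depth below ground = 2734 − 2621.3 = 113 ft.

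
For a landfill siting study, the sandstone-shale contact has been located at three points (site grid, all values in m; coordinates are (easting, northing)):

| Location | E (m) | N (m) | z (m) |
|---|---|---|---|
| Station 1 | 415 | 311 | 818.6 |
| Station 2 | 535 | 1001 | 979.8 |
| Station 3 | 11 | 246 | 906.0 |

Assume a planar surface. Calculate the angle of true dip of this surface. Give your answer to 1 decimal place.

20.9°

Let the plane be z = a·E + b·N + c.
Station 2−Station 1: 120a + 690b = 161.2;  Station 3−Station 1: −404a − 65b = 87.4.
Solving gives a = −0.26123, b = 0.27906.
Gradient magnitude |∇z| = √(a² + b²) = √(0.06824 + 0.07787) = 0.38225.
True dip = arctan(0.38225) = 20.9°, dipping toward SE (azimuth ≈ 137°).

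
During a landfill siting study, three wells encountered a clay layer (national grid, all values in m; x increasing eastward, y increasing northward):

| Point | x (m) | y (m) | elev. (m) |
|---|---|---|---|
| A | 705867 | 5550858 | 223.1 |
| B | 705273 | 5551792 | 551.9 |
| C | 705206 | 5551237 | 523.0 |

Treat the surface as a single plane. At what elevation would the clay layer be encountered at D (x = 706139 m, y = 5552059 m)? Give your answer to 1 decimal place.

Let the plane be z = a·x + b·y + c.
B−A: −594a + 934b = 328.8;  C−A: −661a + 379b = 299.9.
Solving gives a = −0.396410944, b = 0.099927087.
Then c = 223.1 − a·705867 − b·5550858 = −274644.57.
At (706139, 5552059): z = −279921.2 + 554801.1 − 274644.57 = 235.3 m.

235.3 m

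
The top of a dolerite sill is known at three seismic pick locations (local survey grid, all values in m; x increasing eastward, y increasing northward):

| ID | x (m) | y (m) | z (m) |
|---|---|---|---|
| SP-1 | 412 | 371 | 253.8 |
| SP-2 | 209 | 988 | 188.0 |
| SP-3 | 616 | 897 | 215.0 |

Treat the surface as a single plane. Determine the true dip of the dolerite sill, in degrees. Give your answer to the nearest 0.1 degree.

5.8°

Let the plane be z = a·x + b·y + c.
SP-2−SP-1: −203a + 617b = −65.8;  SP-3−SP-1: 204a + 526b = −38.8.
Solving gives a = 0.04587, b = −0.09155.
Gradient magnitude |∇z| = √(a² + b²) = √(0.00210 + 0.00838) = 0.10240.
True dip = arctan(0.10240) = 5.8°, dipping toward NNW (azimuth ≈ 333°).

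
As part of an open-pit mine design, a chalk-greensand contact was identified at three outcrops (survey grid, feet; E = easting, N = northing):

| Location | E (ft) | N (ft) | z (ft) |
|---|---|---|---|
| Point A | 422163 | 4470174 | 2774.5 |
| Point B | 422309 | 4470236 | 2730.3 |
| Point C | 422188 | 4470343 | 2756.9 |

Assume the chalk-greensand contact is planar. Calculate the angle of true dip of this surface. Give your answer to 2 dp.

Two edge vectors: Point A→Point B = (146, 62, -44.2), Point A→Point C = (25, 169, -17.6).
Normal n = (Point A→Point B) × (Point A→Point C) = (6378.6, 1464.6, 23124).
So ∂z/∂E = −n_x/n_z = −0.27584 and ∂z/∂N = −n_y/n_z = −0.06334.
Gradient magnitude |∇z| = √(a² + b²) = √(0.07609 + 0.00401) = 0.28302.
True dip = arctan(0.28302) = 15.80°, dipping toward ENE (azimuth ≈ 077°).

15.80°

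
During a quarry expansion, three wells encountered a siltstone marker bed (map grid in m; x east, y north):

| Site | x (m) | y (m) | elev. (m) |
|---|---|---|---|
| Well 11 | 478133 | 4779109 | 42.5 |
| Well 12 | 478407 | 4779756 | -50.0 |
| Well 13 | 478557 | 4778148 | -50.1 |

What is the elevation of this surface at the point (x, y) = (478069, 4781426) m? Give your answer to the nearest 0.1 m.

Two edge vectors: Well 11→Well 12 = (274, 647, -92.5), Well 11→Well 13 = (424, -961, -92.6).
Normal n = (Well 11→Well 12) × (Well 11→Well 13) = (-148804.7, -13847.6, -537642).
So ∂z/∂x = −n_x/n_z = −0.276772834 and ∂z/∂y = −n_y/n_z = −0.025756172.
Intercept c from Well 11: 42.5 + 132334.23 + 123091.55 = 255468.28.
At (478069, 4781426): z = −132316.5 − 123151.2 + 255468.28 = 0.5 m.

0.5 m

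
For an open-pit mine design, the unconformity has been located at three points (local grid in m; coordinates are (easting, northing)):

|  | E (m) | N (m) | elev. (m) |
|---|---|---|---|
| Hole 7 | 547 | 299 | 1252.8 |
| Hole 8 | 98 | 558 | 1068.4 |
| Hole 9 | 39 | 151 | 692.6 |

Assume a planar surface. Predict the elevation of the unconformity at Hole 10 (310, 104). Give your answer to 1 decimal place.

891.0 m

Let the plane be z = a·E + b·N + c.
Hole 8−Hole 7: −449a + 259b = −184.4;  Hole 9−Hole 7: −508a − 148b = −560.2.
Solving gives a = 0.87052, b = 0.79715.
Then c = 1252.8 − a·547 − b·299 = 538.28.
At (310, 104): z = 269.9 + 82.9 + 538.28 = 891.0 m.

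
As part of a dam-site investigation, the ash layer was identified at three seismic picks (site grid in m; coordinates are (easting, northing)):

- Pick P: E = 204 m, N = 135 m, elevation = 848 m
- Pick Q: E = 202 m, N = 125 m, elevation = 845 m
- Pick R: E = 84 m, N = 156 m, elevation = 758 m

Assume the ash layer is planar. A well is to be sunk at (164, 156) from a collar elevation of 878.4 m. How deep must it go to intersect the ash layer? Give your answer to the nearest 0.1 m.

Let the plane be z = a·E + b·N + c.
Pick Q−Pick P: −2a − 10b = −3;  Pick R−Pick P: −120a + 21b = −90.
Solving gives a = 0.77536, b = 0.14493.
Then c = 848 − a·204 − b·135 = 670.26.
At (164, 156): z_contact = 127.16 + 22.61 + 670.26 = 820.03 m.
Depth below ground = 878.4 − 820.03 = 58.4 m.

58.4 m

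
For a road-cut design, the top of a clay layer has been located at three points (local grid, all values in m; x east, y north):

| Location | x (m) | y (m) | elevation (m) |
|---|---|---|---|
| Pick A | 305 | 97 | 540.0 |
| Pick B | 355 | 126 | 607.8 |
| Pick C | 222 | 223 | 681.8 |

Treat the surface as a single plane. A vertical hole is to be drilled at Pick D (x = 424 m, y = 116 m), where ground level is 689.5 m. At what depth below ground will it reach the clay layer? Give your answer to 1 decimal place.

Let the plane be z = a·x + b·y + c.
Pick B−Pick A: 50a + 29b = 67.8;  Pick C−Pick A: −83a + 126b = 141.8.
Solving gives a = 0.50885, b = 1.46059.
Then c = 540 − a·305 − b·97 = 243.12.
At (424, 116): z_contact = 215.75 + 169.43 + 243.12 = 628.31 m.
Depth below ground = 689.5 − 628.31 = 61.2 m.

61.2 m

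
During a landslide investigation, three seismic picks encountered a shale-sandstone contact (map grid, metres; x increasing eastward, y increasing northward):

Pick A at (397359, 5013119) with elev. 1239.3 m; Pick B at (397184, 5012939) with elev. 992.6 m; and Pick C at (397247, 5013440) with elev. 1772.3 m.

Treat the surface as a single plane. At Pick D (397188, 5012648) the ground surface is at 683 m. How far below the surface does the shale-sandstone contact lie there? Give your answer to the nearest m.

Two edge vectors: Pick A→Pick B = (-175, -180, -246.7), Pick A→Pick C = (-112, 321, 533).
Normal n = (Pick A→Pick B) × (Pick A→Pick C) = (-16749.3, 120905.4, -76335).
So ∂z/∂x = −n_x/n_z = −0.21941835 and ∂z/∂y = −n_y/n_z = 1.58387895.
Intercept c from Pick A: 1239.3 + 87187.86 − 7940173.68 = −7851746.52.
At (397188, 5012648): z_contact = −87150.3 + 7939427.7 − 7851746.52 = 530.8 m.
Depth below ground = 683 − 530.8 = 152 m.

152 m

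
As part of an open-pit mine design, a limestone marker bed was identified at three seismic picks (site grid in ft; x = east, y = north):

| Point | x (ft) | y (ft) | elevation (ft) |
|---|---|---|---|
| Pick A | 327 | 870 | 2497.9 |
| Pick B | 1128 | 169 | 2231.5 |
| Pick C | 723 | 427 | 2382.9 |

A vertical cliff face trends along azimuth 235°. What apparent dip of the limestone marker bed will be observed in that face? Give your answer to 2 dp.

26.38°

Let the plane be z = a·x + b·y + c.
Pick B−Pick A: 801a − 701b = −266.4;  Pick C−Pick A: 396a − 443b = −115.
Solving gives a = −0.48416, b = −0.17320.
Unit vector along 235° is (sin 235°, cos 235°) = (-0.8192, -0.5736).
Slope in that direction = a·(-0.8192) + b·(-0.5736) = 0.49595.
Apparent dip = arctan|0.49595| = 26.38° (true dip is 27.2°, so apparent ≤ true as expected).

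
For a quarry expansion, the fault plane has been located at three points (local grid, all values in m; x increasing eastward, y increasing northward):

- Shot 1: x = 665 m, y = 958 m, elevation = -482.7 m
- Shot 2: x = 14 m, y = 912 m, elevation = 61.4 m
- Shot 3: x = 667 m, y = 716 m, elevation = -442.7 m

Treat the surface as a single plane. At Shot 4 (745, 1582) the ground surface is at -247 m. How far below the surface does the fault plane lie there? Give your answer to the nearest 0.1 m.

409.0 m

Two edge vectors: Shot 1→Shot 2 = (-651, -46, 544.1), Shot 1→Shot 3 = (2, -242, 40).
Normal n = (Shot 1→Shot 2) × (Shot 1→Shot 3) = (129832.2, 27128.2, 157634).
So ∂z/∂x = −n_x/n_z = −0.823631 and ∂z/∂y = −n_y/n_z = −0.172096.
Intercept c from Shot 1: -482.7 + 547.71 + 164.87 = 229.88.
At (745, 1582): z_contact = −613.60 − 272.26 + 229.88 = -655.98 m.
Depth below ground = -247 − (-655.98) = 409.0 m.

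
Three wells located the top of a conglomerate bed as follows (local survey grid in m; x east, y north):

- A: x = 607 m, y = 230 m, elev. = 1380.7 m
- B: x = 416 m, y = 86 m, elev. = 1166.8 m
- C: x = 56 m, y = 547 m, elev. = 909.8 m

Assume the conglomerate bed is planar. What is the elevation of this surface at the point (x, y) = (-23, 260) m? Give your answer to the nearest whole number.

Two edge vectors: A→B = (-191, -144, -213.9), A→C = (-551, 317, -470.9).
Normal n = (A→B) × (A→C) = (135615.9, 27917, -139891).
So ∂z/∂x = −n_x/n_z = 0.96944 and ∂z/∂y = −n_y/n_z = 0.19956.
Intercept c from A: 1380.7 − 588.45 − 45.90 = 746.35.
At (-23, 260): z = −22.3 + 51.9 + 746.35 = 775.9 m.

776 m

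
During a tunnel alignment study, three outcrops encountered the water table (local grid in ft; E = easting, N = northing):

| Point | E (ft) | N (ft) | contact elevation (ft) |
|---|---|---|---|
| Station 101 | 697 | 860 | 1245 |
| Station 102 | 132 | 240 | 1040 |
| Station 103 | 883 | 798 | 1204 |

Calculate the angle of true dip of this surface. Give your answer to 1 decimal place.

22.6°

Two edge vectors: Station 101→Station 102 = (-565, -620, -205), Station 101→Station 103 = (186, -62, -41).
Normal n = (Station 101→Station 102) × (Station 101→Station 103) = (12710, -61295, 150350).
So ∂z/∂E = −n_x/n_z = −0.08454 and ∂z/∂N = −n_y/n_z = 0.40768.
Gradient magnitude |∇z| = √(a² + b²) = √(0.00715 + 0.16620) = 0.41635.
True dip = arctan(0.41635) = 22.6°, dipping toward SSE (azimuth ≈ 168°).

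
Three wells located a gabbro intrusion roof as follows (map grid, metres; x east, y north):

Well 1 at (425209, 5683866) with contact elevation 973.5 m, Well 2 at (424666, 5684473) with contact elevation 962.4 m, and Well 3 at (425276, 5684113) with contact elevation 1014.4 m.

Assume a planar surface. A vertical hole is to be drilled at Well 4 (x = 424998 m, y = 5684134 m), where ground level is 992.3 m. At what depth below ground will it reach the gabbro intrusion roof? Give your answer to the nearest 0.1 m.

Let the plane be z = a·x + b·y + c.
Well 2−Well 1: −543a + 607b = −11.1;  Well 3−Well 1: 67a + 247b = 40.9.
Solving gives a = 0.157720693, b = 0.122804508.
Then c = 973.5 − a·425209 − b·5683866 = −764095.13.
At (424998, 5684134): z_contact = 67030.98 + 698037.28 − 764095.13 = 973.13 m.
Depth below ground = 992.3 − 973.13 = 19.2 m.

19.2 m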